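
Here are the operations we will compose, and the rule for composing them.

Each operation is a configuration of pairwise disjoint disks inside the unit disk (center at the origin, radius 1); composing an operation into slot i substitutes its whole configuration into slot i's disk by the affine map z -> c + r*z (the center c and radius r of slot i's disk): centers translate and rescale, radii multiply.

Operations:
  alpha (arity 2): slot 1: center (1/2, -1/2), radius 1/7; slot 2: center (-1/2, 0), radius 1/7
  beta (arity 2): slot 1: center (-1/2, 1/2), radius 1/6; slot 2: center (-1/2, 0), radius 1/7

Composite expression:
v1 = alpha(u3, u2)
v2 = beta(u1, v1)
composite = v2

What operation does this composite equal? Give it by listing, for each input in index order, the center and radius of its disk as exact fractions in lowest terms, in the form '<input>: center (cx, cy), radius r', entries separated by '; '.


u1: center (-1/2, 1/2), radius 1/6; u2: center (-4/7, 0), radius 1/49; u3: center (-3/7, -1/14), radius 1/49

Below beta, radii multiply path by path; the u-disk centers shift.
u1 passes through 1 substitution, ending at center (-1/2, 1/2), radius 1/6
u3 passes through 2 substitutions, ending at center (-3/7, -1/14), radius 1/49
u2 passes through 2 substitutions, ending at center (-4/7, 0), radius 1/49


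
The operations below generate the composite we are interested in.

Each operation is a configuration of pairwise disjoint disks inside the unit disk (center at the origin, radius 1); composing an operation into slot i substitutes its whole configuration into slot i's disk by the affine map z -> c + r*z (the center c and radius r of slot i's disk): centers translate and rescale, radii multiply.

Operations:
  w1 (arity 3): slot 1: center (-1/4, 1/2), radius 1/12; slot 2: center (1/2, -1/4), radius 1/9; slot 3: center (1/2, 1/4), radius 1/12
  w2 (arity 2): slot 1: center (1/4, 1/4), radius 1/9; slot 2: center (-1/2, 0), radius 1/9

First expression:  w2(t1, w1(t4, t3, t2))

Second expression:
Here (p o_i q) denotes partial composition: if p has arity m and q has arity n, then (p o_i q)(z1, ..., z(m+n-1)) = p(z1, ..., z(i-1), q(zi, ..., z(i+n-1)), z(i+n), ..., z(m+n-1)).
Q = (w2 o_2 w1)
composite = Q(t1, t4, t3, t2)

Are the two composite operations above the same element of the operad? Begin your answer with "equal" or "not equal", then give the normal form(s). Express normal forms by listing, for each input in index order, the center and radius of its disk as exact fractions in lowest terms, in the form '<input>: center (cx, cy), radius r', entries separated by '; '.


In normal form, the first expression is t1: center (1/4, 1/4), radius 1/9; t2: center (-4/9, 1/36), radius 1/108; t3: center (-4/9, -1/36), radius 1/81; t4: center (-19/36, 1/18), radius 1/108
In normal form, the second expression is t1: center (1/4, 1/4), radius 1/9; t2: center (-4/9, 1/36), radius 1/108; t3: center (-4/9, -1/36), radius 1/81; t4: center (-19/36, 1/18), radius 1/108
The normal forms match — equal.

equal: each reduces to t1: center (1/4, 1/4), radius 1/9; t2: center (-4/9, 1/36), radius 1/108; t3: center (-4/9, -1/36), radius 1/81; t4: center (-19/36, 1/18), radius 1/108


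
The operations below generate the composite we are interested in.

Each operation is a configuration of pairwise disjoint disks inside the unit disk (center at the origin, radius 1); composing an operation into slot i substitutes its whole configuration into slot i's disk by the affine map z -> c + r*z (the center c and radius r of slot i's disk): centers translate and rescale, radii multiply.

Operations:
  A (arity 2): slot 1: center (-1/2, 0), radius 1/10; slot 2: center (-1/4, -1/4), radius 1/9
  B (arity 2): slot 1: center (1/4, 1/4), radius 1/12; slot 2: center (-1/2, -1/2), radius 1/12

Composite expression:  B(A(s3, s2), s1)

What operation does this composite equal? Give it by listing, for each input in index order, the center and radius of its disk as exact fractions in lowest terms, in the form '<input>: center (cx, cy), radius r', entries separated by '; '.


s1: center (-1/2, -1/2), radius 1/12; s2: center (11/48, 11/48), radius 1/108; s3: center (5/24, 1/4), radius 1/120

Only the slot chain above each s matters under B; compose those maps.
tracing s3 down its 2-map path: center (5/24, 1/4), radius 1/120
tracing s2 down its 2-map path: center (11/48, 11/48), radius 1/108
tracing s1 down its 1-map path: center (-1/2, -1/2), radius 1/12


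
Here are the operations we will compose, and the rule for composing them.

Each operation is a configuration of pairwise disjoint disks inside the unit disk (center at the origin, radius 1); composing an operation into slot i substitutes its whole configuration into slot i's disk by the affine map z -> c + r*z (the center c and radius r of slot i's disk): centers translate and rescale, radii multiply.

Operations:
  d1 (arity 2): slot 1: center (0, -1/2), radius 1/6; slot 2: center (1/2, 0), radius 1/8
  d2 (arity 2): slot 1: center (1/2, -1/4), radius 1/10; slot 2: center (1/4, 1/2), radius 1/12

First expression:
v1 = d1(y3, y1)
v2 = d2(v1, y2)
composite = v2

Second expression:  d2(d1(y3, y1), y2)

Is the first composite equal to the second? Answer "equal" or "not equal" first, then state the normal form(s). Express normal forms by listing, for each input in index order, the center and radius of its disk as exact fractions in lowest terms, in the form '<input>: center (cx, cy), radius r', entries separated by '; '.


The first expression reduces to y1: center (11/20, -1/4), radius 1/80; y2: center (1/4, 1/2), radius 1/12; y3: center (1/2, -3/10), radius 1/60
The second expression reduces to y1: center (11/20, -1/4), radius 1/80; y2: center (1/4, 1/2), radius 1/12; y3: center (1/2, -3/10), radius 1/60
The normal forms match — equal.

equal; both compose to y1: center (11/20, -1/4), radius 1/80; y2: center (1/4, 1/2), radius 1/12; y3: center (1/2, -3/10), radius 1/60


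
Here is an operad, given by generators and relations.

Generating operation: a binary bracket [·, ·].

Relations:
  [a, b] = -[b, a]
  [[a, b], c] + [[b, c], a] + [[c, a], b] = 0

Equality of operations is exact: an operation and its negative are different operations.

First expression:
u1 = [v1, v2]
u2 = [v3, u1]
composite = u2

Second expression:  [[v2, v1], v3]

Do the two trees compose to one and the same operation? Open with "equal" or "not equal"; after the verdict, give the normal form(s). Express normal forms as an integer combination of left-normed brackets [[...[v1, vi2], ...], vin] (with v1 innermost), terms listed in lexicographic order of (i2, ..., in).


equal; both compose to -[[v1, v2], v3]

Normal form of the first expression: -[[v1, v2], v3]
Normal form of the second expression: -[[v1, v2], v3]
Same normal form: equal.


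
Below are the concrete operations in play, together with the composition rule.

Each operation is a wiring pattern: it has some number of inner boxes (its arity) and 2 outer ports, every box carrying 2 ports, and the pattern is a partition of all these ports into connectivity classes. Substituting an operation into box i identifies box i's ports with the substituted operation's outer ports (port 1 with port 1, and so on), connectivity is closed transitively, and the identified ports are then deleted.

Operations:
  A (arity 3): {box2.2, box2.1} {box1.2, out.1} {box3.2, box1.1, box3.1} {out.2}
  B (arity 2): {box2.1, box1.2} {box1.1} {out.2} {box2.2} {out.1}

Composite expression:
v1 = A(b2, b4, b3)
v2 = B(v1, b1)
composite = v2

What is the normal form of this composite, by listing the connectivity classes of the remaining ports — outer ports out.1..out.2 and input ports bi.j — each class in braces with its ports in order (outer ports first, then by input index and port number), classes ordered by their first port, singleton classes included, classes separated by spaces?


{out.1} {out.2} {b1.1} {b1.2} {b2.1, b3.1, b3.2} {b2.2} {b4.1, b4.2}


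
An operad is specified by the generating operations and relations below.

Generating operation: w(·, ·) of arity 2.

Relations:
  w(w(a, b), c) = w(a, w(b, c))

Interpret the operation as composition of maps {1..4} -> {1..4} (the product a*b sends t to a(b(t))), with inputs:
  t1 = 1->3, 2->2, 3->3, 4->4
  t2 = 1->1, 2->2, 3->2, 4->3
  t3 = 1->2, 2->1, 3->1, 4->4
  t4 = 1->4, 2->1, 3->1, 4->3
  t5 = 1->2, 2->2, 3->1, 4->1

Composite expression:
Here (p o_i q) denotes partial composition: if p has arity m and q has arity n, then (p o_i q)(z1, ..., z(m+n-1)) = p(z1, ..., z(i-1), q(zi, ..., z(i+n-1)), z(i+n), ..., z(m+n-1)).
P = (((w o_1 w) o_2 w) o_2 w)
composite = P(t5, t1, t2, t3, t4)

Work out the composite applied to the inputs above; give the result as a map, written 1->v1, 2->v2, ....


w(t1, t2) = 1->3, 2->2, 3->2, 4->3
w(w(t1, t2), t3) = 1->2, 2->3, 3->3, 4->3
w(t5, w(w(t1, t2), t3)) = 1->2, 2->1, 3->1, 4->1
w(w(t5, w(w(t1, t2), t3)), t4) = 1->1, 2->2, 3->2, 4->1

1->1, 2->2, 3->2, 4->1


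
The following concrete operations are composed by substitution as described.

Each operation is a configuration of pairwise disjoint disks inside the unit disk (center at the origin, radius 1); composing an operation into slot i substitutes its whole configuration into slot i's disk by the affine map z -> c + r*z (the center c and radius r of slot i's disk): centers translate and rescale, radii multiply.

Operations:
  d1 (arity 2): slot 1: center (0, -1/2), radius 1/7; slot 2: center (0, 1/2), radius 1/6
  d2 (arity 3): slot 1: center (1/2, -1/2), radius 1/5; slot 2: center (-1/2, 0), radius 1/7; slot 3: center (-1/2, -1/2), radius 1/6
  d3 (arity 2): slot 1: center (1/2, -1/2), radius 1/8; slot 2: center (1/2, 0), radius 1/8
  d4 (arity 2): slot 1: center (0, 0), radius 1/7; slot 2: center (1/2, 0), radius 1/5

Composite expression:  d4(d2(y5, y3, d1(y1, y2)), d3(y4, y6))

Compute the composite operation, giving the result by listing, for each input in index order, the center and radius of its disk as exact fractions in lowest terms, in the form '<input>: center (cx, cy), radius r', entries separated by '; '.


Only the slot chain above each y matters under d4; compose those maps.
input y5: composing its 2 substitution steps yields center (1/14, -1/14), radius 1/35
input y3: composing its 2 substitution steps yields center (-1/14, 0), radius 1/49
input y1: composing its 3 substitution steps yields center (-1/14, -1/12), radius 1/294
input y2: composing its 3 substitution steps yields center (-1/14, -5/84), radius 1/252
input y4: composing its 2 substitution steps yields center (3/5, -1/10), radius 1/40
input y6: composing its 2 substitution steps yields center (3/5, 0), radius 1/40

y1: center (-1/14, -1/12), radius 1/294; y2: center (-1/14, -5/84), radius 1/252; y3: center (-1/14, 0), radius 1/49; y4: center (3/5, -1/10), radius 1/40; y5: center (1/14, -1/14), radius 1/35; y6: center (3/5, 0), radius 1/40


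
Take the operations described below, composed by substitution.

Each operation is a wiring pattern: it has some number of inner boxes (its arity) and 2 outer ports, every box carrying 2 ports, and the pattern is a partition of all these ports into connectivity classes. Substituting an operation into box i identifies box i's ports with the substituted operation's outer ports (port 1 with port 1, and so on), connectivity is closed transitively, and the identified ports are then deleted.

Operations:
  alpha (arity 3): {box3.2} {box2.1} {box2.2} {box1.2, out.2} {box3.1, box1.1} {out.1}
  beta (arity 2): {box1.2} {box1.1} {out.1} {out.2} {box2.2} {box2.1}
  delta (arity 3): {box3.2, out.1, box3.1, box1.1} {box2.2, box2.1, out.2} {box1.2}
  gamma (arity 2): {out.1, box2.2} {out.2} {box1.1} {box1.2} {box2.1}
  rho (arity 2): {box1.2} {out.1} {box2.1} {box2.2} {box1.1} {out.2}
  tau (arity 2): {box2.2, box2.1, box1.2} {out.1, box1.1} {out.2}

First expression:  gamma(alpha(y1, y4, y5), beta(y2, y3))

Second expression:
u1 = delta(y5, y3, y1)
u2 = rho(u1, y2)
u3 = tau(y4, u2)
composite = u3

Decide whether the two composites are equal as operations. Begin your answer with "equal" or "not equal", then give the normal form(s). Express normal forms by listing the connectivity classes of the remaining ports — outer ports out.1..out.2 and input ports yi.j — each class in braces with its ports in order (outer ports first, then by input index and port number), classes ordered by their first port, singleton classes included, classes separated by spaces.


not equal — first {out.1} {out.2} {y1.1, y5.1} {y1.2} {y2.1} {y2.2} {y3.1} {y3.2} {y4.1} {y4.2} {y5.2}, second {out.1, y4.1} {out.2} {y1.1, y1.2, y5.1} {y2.1} {y2.2} {y3.1, y3.2} {y4.2} {y5.2}

The first expression, normalized: {out.1} {out.2} {y1.1, y5.1} {y1.2} {y2.1} {y2.2} {y3.1} {y3.2} {y4.1} {y4.2} {y5.2}
The second expression, normalized: {out.1, y4.1} {out.2} {y1.1, y1.2, y5.1} {y2.1} {y2.2} {y3.1, y3.2} {y4.2} {y5.2}
They disagree, so not equal.


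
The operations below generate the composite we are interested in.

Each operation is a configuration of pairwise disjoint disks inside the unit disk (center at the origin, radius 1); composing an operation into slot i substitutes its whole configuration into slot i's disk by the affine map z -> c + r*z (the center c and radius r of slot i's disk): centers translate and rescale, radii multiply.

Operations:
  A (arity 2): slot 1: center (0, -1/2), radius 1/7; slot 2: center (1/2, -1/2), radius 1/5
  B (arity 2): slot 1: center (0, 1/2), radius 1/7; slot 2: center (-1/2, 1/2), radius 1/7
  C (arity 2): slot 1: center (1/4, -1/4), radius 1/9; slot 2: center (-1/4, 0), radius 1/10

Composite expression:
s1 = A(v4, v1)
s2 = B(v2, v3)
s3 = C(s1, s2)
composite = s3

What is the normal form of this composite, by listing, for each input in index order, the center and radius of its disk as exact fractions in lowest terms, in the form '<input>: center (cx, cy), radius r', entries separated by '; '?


Each v-disk chains the slot maps above it in C; radii multiply.
v4 passes through 2 substitutions, ending at center (1/4, -11/36), radius 1/63
v1 passes through 2 substitutions, ending at center (11/36, -11/36), radius 1/45
v2 passes through 2 substitutions, ending at center (-1/4, 1/20), radius 1/70
v3 passes through 2 substitutions, ending at center (-3/10, 1/20), radius 1/70

v1: center (11/36, -11/36), radius 1/45; v2: center (-1/4, 1/20), radius 1/70; v3: center (-3/10, 1/20), radius 1/70; v4: center (1/4, -11/36), radius 1/63


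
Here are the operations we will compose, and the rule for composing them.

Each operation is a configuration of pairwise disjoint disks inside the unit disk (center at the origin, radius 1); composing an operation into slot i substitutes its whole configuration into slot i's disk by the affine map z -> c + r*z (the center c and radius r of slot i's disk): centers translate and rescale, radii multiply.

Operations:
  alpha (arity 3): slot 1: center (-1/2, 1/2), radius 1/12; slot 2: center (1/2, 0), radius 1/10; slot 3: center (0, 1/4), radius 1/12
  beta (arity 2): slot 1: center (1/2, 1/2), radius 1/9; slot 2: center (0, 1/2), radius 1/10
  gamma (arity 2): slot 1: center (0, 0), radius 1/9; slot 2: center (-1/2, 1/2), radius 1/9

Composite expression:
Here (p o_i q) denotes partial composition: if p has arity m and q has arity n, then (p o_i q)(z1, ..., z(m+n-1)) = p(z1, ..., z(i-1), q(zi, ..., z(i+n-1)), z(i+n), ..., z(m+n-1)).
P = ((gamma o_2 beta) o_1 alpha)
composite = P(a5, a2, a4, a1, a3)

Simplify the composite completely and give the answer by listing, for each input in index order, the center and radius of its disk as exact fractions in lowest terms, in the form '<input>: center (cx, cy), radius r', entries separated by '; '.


a1: center (-4/9, 5/9), radius 1/81; a2: center (1/18, 0), radius 1/90; a3: center (-1/2, 5/9), radius 1/90; a4: center (0, 1/36), radius 1/108; a5: center (-1/18, 1/18), radius 1/108

Nesting under gamma composes maps z -> c + r*z down each a-path.
a5: after 2 affine steps, its disk has center (-1/18, 1/18), radius 1/108
a2: after 2 affine steps, its disk has center (1/18, 0), radius 1/90
a4: after 2 affine steps, its disk has center (0, 1/36), radius 1/108
a1: after 2 affine steps, its disk has center (-4/9, 5/9), radius 1/81
a3: after 2 affine steps, its disk has center (-1/2, 5/9), radius 1/90


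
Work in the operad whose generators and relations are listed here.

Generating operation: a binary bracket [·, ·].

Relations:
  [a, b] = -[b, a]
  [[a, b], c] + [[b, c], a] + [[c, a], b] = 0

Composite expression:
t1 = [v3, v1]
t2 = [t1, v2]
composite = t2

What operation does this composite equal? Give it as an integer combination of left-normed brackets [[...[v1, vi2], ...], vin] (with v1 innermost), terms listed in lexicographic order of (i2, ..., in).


Antisymmetry and Jacobi reduce to v1-anchored left-normed brackets.
Composite bracket: [[v3, v1], v2]
The bracket unfolds into 4 signed words via [a, b] = ab - ba (2^2 = 4).
The v1-initial words carry the normal form:
  from v1v3v2, sign -1: term -[[v1, v3], v2]

-[[v1, v3], v2]


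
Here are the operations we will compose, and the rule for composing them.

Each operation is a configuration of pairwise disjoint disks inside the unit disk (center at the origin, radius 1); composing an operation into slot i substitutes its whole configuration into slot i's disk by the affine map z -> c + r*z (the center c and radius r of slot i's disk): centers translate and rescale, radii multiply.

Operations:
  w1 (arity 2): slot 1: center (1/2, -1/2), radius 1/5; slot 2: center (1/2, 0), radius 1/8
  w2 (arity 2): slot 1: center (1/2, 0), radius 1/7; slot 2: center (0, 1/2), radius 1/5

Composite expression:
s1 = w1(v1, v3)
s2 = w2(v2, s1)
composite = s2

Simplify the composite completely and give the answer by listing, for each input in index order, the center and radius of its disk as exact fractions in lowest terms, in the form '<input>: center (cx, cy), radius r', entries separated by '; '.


Below w2, radii multiply path by path; the v-disk centers shift.
v2 passes through 1 substitution, ending at center (1/2, 0), radius 1/7
v1 passes through 2 substitutions, ending at center (1/10, 2/5), radius 1/25
v3 passes through 2 substitutions, ending at center (1/10, 1/2), radius 1/40

v1: center (1/10, 2/5), radius 1/25; v2: center (1/2, 0), radius 1/7; v3: center (1/10, 1/2), radius 1/40


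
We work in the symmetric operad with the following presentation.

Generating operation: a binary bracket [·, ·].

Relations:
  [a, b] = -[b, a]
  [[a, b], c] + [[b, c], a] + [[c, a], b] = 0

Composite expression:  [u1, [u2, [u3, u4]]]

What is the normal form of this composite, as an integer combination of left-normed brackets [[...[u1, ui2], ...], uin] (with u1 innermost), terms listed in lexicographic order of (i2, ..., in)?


[[[u1, u2], u3], u4] - [[[u1, u2], u4], u3] - [[[u1, u3], u4], u2] + [[[u1, u4], u3], u2]

Expand each bracket as ab - ba; the u1-initial words give the coefficients.
Composite bracket: [u1, [u2, [u3, u4]]]
Each bracket splits as ab - ba, giving 8 signed words (2^3 = 8).
Keep just the words that open with u1:
  sign of u1u2u3u4 is +1, so it contributes +[[[u1, u2], u3], u4]
  sign of u1u2u4u3 is -1, so it contributes -[[[u1, u2], u4], u3]
  sign of u1u3u4u2 is -1, so it contributes -[[[u1, u3], u4], u2]
  sign of u1u4u3u2 is +1, so it contributes +[[[u1, u4], u3], u2]


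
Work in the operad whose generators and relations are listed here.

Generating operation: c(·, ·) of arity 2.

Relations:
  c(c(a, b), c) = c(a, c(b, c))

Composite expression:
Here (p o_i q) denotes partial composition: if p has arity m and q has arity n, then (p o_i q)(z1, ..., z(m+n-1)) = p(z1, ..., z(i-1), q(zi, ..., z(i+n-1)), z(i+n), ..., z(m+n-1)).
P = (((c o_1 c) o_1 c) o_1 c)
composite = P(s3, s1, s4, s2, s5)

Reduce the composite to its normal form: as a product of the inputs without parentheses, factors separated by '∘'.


s3 ∘ s1 ∘ s4 ∘ s2 ∘ s5


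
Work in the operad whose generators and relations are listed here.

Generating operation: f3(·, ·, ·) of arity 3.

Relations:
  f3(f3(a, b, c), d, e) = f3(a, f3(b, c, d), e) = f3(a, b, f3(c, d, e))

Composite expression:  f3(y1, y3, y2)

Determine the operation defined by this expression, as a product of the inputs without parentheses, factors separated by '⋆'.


Every regrouping of f3 is equal, so read the y-inputs in written order.
f3(y1, y3, y2) spells out as y1 ⋆ y3 ⋆ y2

y1 ⋆ y3 ⋆ y2


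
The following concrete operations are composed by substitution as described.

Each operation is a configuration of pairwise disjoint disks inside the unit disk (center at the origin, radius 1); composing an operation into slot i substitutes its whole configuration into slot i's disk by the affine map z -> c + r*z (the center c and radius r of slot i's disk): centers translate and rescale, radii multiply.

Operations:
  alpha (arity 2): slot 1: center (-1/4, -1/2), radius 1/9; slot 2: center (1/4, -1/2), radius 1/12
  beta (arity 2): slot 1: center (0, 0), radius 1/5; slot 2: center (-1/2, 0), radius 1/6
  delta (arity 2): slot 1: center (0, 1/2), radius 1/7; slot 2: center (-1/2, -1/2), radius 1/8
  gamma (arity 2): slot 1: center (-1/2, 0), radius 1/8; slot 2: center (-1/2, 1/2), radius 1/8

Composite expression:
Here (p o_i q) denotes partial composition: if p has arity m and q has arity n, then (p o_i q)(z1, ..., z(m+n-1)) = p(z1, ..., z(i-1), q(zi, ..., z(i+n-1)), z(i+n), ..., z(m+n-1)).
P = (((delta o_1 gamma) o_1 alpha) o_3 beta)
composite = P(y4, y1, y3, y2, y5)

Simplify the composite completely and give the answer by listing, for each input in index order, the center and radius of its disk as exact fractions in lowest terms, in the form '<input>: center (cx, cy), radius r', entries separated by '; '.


y1: center (-15/224, 55/112), radius 1/672; y2: center (-9/112, 4/7), radius 1/336; y3: center (-1/14, 4/7), radius 1/280; y4: center (-17/224, 55/112), radius 1/504; y5: center (-1/2, -1/2), radius 1/8

Affine substitution under delta: radii multiply and y-centers shift.
y4: after 3 affine steps, its disk has center (-17/224, 55/112), radius 1/504
y1: after 3 affine steps, its disk has center (-15/224, 55/112), radius 1/672
y3: after 3 affine steps, its disk has center (-1/14, 4/7), radius 1/280
y2: after 3 affine steps, its disk has center (-9/112, 4/7), radius 1/336
y5: after 1 affine step, its disk has center (-1/2, -1/2), radius 1/8


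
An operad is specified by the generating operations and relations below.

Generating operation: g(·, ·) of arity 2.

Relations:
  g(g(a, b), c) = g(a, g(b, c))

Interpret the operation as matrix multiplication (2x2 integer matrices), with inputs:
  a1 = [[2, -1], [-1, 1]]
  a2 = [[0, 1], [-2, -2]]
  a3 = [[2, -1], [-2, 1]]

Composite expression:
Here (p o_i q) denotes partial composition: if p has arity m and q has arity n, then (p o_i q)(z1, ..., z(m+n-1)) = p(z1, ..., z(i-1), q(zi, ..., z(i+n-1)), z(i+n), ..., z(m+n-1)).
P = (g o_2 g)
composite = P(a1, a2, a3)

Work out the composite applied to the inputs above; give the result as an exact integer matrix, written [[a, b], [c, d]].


g(a2, a3) = [[-2, 1], [0, 0]]
g(a1, g(a2, a3)) = [[-4, 2], [2, -1]]

[[-4, 2], [2, -1]]


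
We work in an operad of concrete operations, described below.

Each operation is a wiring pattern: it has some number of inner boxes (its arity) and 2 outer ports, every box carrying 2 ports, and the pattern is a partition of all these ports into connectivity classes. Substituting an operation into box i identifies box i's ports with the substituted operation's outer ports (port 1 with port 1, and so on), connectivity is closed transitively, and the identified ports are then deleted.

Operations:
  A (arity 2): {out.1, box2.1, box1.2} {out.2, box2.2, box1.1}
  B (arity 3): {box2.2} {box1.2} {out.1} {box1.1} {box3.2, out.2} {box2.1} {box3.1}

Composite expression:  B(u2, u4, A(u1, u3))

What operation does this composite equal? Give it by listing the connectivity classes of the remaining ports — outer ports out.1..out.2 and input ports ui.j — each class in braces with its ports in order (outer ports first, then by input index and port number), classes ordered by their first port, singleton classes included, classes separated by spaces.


After gluing at B, chains via deleted ports link the u-ports.
composing A on (u1, u3), with out.j its own outer ports: {out.1, u1.2, u3.1} {out.2, u1.1, u3.2}
composing B on (u2, u4, u1, u3), with out.j its own outer ports: {out.1} {out.2, u1.1, u3.2} {u1.2, u3.1} {u2.1} {u2.2} {u4.1} {u4.2}

{out.1} {out.2, u1.1, u3.2} {u1.2, u3.1} {u2.1} {u2.2} {u4.1} {u4.2}


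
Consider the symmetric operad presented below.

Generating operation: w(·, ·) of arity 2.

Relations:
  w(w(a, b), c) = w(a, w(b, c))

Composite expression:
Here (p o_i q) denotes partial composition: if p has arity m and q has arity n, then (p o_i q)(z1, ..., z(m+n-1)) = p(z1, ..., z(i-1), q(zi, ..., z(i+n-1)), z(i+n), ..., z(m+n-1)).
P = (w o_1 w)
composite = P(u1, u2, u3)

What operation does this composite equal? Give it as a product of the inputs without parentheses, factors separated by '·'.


u1 · u2 · u3

The w-tree's shape is irrelevant; the u-reading-order decides.
w(u1, u2) unparenthesizes to u1 · u2
w(w(u1, u2), u3) unparenthesizes to u1 · u2 · u3


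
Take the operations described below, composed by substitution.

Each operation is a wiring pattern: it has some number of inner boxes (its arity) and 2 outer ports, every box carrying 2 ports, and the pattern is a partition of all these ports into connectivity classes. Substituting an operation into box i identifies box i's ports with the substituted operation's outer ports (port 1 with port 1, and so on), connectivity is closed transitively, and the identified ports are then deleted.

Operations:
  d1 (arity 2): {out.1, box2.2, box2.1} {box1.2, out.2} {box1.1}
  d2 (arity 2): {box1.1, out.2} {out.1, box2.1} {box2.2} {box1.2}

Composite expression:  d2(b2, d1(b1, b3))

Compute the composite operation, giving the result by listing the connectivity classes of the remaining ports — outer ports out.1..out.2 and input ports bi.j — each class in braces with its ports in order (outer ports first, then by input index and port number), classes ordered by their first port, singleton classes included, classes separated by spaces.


{out.1, b3.1, b3.2} {out.2, b2.1} {b1.1} {b1.2} {b2.2}


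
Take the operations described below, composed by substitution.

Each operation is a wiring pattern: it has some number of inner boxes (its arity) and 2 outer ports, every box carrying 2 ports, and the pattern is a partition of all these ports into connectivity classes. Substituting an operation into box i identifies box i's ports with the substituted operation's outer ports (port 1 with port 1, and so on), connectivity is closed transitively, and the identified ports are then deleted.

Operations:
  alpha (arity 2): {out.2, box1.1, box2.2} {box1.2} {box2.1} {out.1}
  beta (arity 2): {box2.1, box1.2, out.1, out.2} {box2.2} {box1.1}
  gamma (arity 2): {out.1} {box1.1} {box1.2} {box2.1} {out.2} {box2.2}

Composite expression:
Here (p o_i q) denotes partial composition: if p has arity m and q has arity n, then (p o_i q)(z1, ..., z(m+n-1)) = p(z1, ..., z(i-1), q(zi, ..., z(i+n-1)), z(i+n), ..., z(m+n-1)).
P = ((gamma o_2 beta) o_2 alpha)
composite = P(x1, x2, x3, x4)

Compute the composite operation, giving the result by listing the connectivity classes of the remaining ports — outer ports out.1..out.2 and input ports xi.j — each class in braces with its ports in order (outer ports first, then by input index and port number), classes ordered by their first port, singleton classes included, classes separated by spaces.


{out.1} {out.2} {x1.1} {x1.2} {x2.1, x3.2, x4.1} {x2.2} {x3.1} {x4.2}

Treat the ports identified at gamma as solder joints: merge, then drop.
the subtree at alpha composes to {out.1} {out.2, x2.1, x3.2} {x2.2} {x3.1} on (x2, x3); out.j = own outer ports
the subtree at beta composes to {out.1, out.2, x2.1, x3.2, x4.1} {x2.2} {x3.1} {x4.2} on (x2, x3, x4); out.j = own outer ports
the subtree at gamma composes to {out.1} {out.2} {x1.1} {x1.2} {x2.1, x3.2, x4.1} {x2.2} {x3.1} {x4.2} on (x1, x2, x3, x4); out.j = own outer ports


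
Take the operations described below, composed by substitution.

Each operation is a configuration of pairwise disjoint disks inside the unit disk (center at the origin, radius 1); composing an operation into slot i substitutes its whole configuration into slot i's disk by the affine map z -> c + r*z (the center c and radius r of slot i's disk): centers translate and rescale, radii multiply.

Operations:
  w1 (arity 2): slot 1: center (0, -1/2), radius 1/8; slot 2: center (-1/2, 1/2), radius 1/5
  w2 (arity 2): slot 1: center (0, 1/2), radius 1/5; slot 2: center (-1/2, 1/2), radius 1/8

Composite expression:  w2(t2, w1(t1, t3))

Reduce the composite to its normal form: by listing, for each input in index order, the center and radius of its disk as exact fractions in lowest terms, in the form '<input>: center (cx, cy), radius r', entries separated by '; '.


Each t-disk chains the slot maps above it in w2; radii multiply.
t2: after 1 affine step, its disk has center (0, 1/2), radius 1/5
t1: after 2 affine steps, its disk has center (-1/2, 7/16), radius 1/64
t3: after 2 affine steps, its disk has center (-9/16, 9/16), radius 1/40

t1: center (-1/2, 7/16), radius 1/64; t2: center (0, 1/2), radius 1/5; t3: center (-9/16, 9/16), radius 1/40


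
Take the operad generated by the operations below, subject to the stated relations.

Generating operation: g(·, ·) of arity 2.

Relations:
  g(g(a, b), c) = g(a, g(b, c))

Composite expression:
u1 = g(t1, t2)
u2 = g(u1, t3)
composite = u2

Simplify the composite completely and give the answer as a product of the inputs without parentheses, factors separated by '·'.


All parenthesizations of g agree; list the t-inputs left to right.
g(t1, t2) flattens to t1 · t2
g(g(t1, t2), t3) flattens to t1 · t2 · t3

t1 · t2 · t3


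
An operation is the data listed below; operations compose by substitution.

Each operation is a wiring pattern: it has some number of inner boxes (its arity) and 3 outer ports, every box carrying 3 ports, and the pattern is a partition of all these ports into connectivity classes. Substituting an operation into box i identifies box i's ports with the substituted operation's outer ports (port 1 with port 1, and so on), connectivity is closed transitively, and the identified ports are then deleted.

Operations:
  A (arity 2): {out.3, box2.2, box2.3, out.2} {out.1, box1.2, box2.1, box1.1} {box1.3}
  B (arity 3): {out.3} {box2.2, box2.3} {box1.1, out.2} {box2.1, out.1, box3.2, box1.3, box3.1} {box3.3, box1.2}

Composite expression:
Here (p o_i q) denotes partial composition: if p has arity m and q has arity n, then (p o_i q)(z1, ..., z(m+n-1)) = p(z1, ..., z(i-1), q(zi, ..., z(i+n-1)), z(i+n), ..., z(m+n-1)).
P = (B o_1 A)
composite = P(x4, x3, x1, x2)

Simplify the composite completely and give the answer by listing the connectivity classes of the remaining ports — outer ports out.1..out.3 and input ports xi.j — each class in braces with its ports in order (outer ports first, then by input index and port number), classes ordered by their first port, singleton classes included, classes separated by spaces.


{out.1, x1.1, x2.1, x2.2, x2.3, x3.2, x3.3} {out.2, x3.1, x4.1, x4.2} {out.3} {x1.2, x1.3} {x4.3}

Connectivity passes through glued B-boundaries; trace each wire chain.
through A, on inputs (x4, x3): {out.1, x3.1, x4.1, x4.2} {out.2, out.3, x3.2, x3.3} {x4.3} (out.j = stage outer ports)
through B, on inputs (x4, x3, x1, x2): {out.1, x1.1, x2.1, x2.2, x2.3, x3.2, x3.3} {out.2, x3.1, x4.1, x4.2} {out.3} {x1.2, x1.3} {x4.3} (out.j = stage outer ports)


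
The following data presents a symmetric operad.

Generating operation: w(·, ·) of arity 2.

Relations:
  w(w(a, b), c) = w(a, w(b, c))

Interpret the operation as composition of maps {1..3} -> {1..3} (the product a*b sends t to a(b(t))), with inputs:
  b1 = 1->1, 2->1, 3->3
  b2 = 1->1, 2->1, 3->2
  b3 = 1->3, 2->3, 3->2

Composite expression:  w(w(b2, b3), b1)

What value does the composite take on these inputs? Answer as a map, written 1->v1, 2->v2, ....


w(b2, b3) = 1->2, 2->2, 3->1
w(w(b2, b3), b1) = 1->2, 2->2, 3->1

1->2, 2->2, 3->1


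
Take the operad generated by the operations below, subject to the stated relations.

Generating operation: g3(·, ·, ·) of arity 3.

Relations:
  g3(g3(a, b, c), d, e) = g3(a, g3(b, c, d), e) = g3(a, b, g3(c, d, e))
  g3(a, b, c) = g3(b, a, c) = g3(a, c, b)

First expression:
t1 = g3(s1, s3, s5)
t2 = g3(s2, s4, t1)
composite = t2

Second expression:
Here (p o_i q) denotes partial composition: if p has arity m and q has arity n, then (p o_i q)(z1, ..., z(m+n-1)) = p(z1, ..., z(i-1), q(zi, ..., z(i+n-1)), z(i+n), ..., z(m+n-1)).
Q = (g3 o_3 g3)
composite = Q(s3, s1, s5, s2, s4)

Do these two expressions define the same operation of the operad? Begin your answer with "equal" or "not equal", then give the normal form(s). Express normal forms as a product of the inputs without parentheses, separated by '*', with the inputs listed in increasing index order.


equal; both compose to s1 * s2 * s3 * s4 * s5

The first composite normalizes to s1 * s2 * s3 * s4 * s5
The second composite normalizes to s1 * s2 * s3 * s4 * s5
Same normal form: equal.


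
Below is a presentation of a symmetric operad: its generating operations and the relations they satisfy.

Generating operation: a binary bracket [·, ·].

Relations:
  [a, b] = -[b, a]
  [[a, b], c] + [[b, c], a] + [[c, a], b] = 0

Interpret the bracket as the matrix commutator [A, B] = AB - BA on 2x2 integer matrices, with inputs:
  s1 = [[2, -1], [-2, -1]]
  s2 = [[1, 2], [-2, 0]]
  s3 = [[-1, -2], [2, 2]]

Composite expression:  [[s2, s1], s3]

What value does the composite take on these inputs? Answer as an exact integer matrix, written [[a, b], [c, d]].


[[-22, 3], [36, 22]]

[s2, s1] = [[-6, -7], [-4, 6]]
[[s2, s1], s3] = [[-22, 3], [36, 22]]


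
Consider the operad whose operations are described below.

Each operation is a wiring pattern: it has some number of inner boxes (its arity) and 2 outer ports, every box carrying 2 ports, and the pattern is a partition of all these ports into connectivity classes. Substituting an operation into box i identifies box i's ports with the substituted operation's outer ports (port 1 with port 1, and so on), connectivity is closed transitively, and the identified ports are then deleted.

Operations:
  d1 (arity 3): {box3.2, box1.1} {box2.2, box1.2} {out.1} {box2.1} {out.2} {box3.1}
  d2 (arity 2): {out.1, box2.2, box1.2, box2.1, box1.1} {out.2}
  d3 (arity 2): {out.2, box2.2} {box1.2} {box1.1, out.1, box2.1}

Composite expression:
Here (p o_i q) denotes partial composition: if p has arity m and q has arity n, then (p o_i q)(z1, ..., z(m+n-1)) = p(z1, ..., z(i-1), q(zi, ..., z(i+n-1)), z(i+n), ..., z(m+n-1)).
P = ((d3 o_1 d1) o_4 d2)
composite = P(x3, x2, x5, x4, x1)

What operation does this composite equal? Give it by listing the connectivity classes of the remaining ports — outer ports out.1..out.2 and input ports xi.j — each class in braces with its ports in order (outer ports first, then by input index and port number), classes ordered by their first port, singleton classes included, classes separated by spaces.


{out.1, x1.1, x1.2, x4.1, x4.2} {out.2} {x2.1} {x2.2, x3.2} {x3.1, x5.2} {x5.1}

Substituting into d3 glues patterns; closure does the rest.
d1 over (x3, x2, x5) gives {out.1} {out.2} {x2.1} {x2.2, x3.2} {x3.1, x5.2} {x5.1}, out.j being that stage's outer ports
d2 over (x4, x1) gives {out.1, x1.1, x1.2, x4.1, x4.2} {out.2}, out.j being that stage's outer ports
d3 over (x3, x2, x5, x4, x1) gives {out.1, x1.1, x1.2, x4.1, x4.2} {out.2} {x2.1} {x2.2, x3.2} {x3.1, x5.2} {x5.1}, out.j being that stage's outer ports


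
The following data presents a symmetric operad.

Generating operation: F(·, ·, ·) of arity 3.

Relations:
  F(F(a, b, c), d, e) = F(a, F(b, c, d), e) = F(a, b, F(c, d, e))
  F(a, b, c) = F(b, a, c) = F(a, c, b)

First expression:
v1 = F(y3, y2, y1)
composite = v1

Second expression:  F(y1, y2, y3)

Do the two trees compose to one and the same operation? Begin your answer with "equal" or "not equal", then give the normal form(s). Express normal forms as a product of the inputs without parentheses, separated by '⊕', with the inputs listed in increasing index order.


equal; the common form is y1 ⊕ y2 ⊕ y3

The first expression reduces to y1 ⊕ y2 ⊕ y3
The second expression reduces to y1 ⊕ y2 ⊕ y3
The normal forms match — equal.


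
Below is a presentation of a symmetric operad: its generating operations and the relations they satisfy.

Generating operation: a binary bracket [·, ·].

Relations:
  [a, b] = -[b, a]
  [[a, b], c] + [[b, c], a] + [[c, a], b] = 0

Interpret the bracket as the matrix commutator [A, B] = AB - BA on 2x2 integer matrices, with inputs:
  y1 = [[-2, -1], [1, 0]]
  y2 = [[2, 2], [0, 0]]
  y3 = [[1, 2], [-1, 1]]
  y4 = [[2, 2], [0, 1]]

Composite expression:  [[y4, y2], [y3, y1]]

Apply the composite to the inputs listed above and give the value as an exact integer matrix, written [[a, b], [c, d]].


[[-4, 4], [0, 4]]

[y4, y2] = [[0, -2], [0, 0]]
[y3, y1] = [[1, 4], [2, -1]]
[[y4, y2], [y3, y1]] = [[-4, 4], [0, 4]]


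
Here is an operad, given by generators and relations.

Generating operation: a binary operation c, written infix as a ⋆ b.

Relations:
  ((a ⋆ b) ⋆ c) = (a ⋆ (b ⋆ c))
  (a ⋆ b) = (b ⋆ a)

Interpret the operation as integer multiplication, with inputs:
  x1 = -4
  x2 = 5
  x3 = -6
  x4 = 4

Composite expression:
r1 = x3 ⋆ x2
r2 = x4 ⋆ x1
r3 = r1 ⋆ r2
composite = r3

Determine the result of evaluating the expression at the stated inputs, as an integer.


480

(x3 ⋆ x2) = -30
(x4 ⋆ x1) = -16
((x3 ⋆ x2) ⋆ (x4 ⋆ x1)) = 480


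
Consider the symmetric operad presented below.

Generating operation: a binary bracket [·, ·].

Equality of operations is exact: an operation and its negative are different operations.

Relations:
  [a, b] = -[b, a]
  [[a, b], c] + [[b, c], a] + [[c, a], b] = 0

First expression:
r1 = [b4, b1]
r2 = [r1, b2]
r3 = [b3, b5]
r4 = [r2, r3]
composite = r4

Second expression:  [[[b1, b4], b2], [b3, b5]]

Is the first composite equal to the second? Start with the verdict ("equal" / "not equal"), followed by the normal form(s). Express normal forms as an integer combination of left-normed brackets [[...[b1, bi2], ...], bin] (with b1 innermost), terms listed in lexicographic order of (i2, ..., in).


not equal — first -[[[[b1, b4], b2], b3], b5] + [[[[b1, b4], b2], b5], b3], second [[[[b1, b4], b2], b3], b5] - [[[[b1, b4], b2], b5], b3]

The first expression, normalized: -[[[[b1, b4], b2], b3], b5] + [[[[b1, b4], b2], b5], b3]
The second expression, normalized: [[[[b1, b4], b2], b3], b5] - [[[[b1, b4], b2], b5], b3]
They disagree, so not equal.


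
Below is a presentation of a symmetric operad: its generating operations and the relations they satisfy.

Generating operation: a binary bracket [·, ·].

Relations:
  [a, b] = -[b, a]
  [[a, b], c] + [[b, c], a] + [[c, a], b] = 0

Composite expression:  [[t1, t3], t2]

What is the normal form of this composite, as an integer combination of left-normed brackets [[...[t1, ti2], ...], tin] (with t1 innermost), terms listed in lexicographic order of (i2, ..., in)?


Skip Jacobi rewriting: expand, keep t1-initial words, read off terms.
Composite bracket: [[t1, t3], t2]
The bracket unfolds into 4 signed words via [a, b] = ab - ba (2^2 = 4).
Only words starting with t1 matter:
  sign of t1t3t2 is +1, so it contributes +[[t1, t3], t2]

[[t1, t3], t2]


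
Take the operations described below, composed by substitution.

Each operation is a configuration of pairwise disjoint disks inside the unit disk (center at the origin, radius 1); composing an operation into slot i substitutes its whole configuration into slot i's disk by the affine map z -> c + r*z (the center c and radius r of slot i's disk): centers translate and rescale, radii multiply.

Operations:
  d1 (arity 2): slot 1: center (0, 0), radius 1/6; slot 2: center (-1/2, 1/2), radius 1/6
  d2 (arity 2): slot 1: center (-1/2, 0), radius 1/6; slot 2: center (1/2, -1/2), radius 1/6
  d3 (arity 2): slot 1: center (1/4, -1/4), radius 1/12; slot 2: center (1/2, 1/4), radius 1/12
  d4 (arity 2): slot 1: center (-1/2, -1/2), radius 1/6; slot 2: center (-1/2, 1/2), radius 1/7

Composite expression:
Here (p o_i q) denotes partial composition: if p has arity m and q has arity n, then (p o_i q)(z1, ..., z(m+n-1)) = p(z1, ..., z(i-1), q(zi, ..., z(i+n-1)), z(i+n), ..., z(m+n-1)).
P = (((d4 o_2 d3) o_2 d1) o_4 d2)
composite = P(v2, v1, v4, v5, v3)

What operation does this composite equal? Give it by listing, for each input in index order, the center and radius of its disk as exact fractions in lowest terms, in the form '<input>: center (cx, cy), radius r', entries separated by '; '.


v1: center (-13/28, 13/28), radius 1/504; v2: center (-1/2, -1/2), radius 1/6; v3: center (-71/168, 89/168), radius 1/504; v4: center (-79/168, 79/168), radius 1/504; v5: center (-73/168, 15/28), radius 1/504
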